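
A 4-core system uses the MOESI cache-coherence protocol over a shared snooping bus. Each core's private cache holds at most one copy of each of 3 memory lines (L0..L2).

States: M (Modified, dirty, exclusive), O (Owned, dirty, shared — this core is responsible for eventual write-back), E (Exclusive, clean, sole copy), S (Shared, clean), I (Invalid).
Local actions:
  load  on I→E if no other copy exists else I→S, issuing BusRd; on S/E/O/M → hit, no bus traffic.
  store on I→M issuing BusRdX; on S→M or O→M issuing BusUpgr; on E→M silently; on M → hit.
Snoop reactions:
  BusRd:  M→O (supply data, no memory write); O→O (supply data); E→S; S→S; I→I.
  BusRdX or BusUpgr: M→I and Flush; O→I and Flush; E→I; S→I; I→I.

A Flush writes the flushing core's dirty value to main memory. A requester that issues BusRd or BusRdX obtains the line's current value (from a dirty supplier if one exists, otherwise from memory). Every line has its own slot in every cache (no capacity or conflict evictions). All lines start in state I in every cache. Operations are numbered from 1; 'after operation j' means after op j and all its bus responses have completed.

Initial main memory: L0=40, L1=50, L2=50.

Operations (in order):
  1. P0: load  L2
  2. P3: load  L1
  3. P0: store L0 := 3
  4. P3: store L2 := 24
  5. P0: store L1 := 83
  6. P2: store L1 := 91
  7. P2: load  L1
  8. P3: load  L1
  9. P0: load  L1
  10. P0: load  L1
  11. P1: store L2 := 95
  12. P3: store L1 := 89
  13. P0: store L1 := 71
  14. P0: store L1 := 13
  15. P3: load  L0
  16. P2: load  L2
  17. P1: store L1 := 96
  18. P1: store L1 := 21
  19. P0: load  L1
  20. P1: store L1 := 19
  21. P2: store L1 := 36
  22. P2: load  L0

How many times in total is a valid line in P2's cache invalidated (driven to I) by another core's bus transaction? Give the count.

  op1 P0: load  L2 → E/I/I/I on L2; bus BusRd; mem=50
  op2 P3: load  L1 → I/I/I/E on L1; bus BusRd; mem=50
  op3 P0: store L0 := 3 → M/I/I/I on L0; bus BusRdX; mem=40
  op4 P3: store L2 := 24 → I/I/I/M on L2; bus BusRdX; mem=50
  op5 P0: store L1 := 83 → M/I/I/I on L1; bus BusRdX; mem=50
  op6 P2: store L1 := 91 → I/I/M/I on L1; bus BusRdX Flush; mem=83
  op7 P2: load  L1 → I/I/M/I on L1; bus (none); mem=83
  op8 P3: load  L1 → I/I/O/S on L1; bus BusRd; mem=83
  op9 P0: load  L1 → S/I/O/S on L1; bus BusRd; mem=83
  op10 P0: load  L1 → S/I/O/S on L1; bus (none); mem=83
  op11 P1: store L2 := 95 → I/M/I/I on L2; bus BusRdX Flush; mem=24
  op12 P3: store L1 := 89 → I/I/I/M on L1; bus BusUpgr Flush; mem=91
  op13 P0: store L1 := 71 → M/I/I/I on L1; bus BusRdX Flush; mem=89
  op14 P0: store L1 := 13 → M/I/I/I on L1; bus (none); mem=89
  op15 P3: load  L0 → O/I/I/S on L0; bus BusRd; mem=40
  op16 P2: load  L2 → I/O/S/I on L2; bus BusRd; mem=24
  op17 P1: store L1 := 96 → I/M/I/I on L1; bus BusRdX Flush; mem=13
  op18 P1: store L1 := 21 → I/M/I/I on L1; bus (none); mem=13
  op19 P0: load  L1 → S/O/I/I on L1; bus BusRd; mem=13
  op20 P1: store L1 := 19 → I/M/I/I on L1; bus BusUpgr; mem=13
  op21 P2: store L1 := 36 → I/I/M/I on L1; bus BusRdX Flush; mem=19
  op22 P2: load  L0 → O/I/S/S on L0; bus BusRd; mem=40

invalidations = 1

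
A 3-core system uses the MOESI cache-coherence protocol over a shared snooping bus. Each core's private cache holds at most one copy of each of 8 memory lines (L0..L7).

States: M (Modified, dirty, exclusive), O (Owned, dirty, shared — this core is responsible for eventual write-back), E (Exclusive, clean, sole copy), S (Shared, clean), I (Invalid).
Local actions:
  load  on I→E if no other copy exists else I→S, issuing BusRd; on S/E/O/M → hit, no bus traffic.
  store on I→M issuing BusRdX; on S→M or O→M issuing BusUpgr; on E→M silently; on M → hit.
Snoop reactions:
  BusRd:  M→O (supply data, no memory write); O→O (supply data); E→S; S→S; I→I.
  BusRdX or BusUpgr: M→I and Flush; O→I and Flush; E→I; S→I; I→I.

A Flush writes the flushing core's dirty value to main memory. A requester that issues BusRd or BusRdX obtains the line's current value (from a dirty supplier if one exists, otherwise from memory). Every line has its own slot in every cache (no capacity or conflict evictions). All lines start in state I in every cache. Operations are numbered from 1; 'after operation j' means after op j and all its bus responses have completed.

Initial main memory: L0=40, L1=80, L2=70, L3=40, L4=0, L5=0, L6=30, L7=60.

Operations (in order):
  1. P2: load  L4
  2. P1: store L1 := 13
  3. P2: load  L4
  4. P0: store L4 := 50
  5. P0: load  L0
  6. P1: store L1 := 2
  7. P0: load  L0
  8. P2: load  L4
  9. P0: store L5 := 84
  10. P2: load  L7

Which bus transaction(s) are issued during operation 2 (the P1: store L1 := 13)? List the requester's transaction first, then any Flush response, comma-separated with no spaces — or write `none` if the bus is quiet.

bus = BusRdX

step 1: P2: load  L4  ⟶  IIE  (L4)  txn=BusRd  M[L4]=0
step 2: P1: store L1 := 13  ⟶  IMI  (L1)  txn=BusRdX  M[L1]=80
step 3: P2: load  L4  ⟶  IIE  (L4)  txn=∅  M[L4]=0
step 4: P0: store L4 := 50  ⟶  MII  (L4)  txn=BusRdX  M[L4]=0
step 5: P0: load  L0  ⟶  EII  (L0)  txn=BusRd  M[L0]=40
step 6: P1: store L1 := 2  ⟶  IMI  (L1)  txn=∅  M[L1]=80
step 7: P0: load  L0  ⟶  EII  (L0)  txn=∅  M[L0]=40
step 8: P2: load  L4  ⟶  OIS  (L4)  txn=BusRd  M[L4]=0
step 9: P0: store L5 := 84  ⟶  MII  (L5)  txn=BusRdX  M[L5]=0
step 10: P2: load  L7  ⟶  IIE  (L7)  txn=BusRd  M[L7]=60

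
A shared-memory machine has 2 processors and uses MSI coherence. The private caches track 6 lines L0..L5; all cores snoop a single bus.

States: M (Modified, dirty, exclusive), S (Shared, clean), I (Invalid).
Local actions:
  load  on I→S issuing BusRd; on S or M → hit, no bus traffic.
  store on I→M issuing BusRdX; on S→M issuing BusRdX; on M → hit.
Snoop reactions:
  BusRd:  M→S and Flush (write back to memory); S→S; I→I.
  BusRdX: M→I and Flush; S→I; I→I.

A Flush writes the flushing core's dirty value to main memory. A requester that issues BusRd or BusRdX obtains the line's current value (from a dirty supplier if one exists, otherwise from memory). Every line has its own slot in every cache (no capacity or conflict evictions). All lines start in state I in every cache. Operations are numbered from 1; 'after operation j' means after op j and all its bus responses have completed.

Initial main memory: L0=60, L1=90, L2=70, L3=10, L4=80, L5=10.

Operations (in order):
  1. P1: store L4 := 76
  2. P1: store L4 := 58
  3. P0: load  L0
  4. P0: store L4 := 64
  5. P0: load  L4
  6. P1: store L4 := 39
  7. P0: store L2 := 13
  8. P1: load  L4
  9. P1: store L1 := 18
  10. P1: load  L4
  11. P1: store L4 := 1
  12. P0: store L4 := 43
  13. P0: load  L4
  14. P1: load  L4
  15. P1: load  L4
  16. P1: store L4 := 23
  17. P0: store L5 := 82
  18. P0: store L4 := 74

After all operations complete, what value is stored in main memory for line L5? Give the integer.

memory[L5] = 10

1. P1: store L4 := 76  bus=[BusRdX]  L4: P0=I P1=M  mem[L4]=80
2. P1: store L4 := 58  bus=[-]  L4: P0=I P1=M  mem[L4]=80
3. P0: load  L0  bus=[BusRd]  L0: P0=S P1=I  mem[L0]=60
4. P0: store L4 := 64  bus=[BusRdX,Flush]  L4: P0=M P1=I  mem[L4]=58
5. P0: load  L4  bus=[-]  L4: P0=M P1=I  mem[L4]=58
6. P1: store L4 := 39  bus=[BusRdX,Flush]  L4: P0=I P1=M  mem[L4]=64
7. P0: store L2 := 13  bus=[BusRdX]  L2: P0=M P1=I  mem[L2]=70
8. P1: load  L4  bus=[-]  L4: P0=I P1=M  mem[L4]=64
9. P1: store L1 := 18  bus=[BusRdX]  L1: P0=I P1=M  mem[L1]=90
10. P1: load  L4  bus=[-]  L4: P0=I P1=M  mem[L4]=64
11. P1: store L4 := 1  bus=[-]  L4: P0=I P1=M  mem[L4]=64
12. P0: store L4 := 43  bus=[BusRdX,Flush]  L4: P0=M P1=I  mem[L4]=1
13. P0: load  L4  bus=[-]  L4: P0=M P1=I  mem[L4]=1
14. P1: load  L4  bus=[BusRd,Flush]  L4: P0=S P1=S  mem[L4]=43
15. P1: load  L4  bus=[-]  L4: P0=S P1=S  mem[L4]=43
16. P1: store L4 := 23  bus=[BusRdX]  L4: P0=I P1=M  mem[L4]=43
17. P0: store L5 := 82  bus=[BusRdX]  L5: P0=M P1=I  mem[L5]=10
18. P0: store L4 := 74  bus=[BusRdX,Flush]  L4: P0=M P1=I  mem[L4]=23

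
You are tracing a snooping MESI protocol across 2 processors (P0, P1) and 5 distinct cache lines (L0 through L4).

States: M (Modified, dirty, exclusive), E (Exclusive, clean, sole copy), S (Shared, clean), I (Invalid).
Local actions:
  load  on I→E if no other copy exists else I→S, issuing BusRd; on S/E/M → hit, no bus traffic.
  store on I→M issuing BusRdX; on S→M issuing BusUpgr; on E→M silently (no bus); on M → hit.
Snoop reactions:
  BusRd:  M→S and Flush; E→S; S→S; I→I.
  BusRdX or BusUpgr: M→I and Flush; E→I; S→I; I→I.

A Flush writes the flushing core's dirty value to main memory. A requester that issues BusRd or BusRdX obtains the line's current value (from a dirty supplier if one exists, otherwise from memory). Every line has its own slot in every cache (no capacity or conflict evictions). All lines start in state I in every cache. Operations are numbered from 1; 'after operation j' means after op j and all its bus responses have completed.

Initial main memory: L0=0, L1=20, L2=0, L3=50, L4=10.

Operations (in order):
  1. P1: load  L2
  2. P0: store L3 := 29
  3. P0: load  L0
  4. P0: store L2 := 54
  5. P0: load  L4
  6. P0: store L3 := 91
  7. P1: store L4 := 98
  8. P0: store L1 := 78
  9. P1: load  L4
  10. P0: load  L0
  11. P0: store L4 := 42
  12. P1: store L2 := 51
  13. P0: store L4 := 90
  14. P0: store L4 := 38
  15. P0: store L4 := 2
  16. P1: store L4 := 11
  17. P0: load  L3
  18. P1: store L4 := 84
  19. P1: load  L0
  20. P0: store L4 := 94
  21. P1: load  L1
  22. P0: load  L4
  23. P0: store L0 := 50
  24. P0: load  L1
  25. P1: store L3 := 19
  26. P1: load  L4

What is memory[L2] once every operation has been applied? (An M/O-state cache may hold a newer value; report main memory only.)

memory[L2] = 54

[1] P1: load  L2 | P0:I, P1:E(0) | bus: BusRd
[2] P0: store L3 := 29 | P0:M(29), P1:I | bus: BusRdX
[3] P0: load  L0 | P0:E(0), P1:I | bus: BusRd
[4] P0: store L2 := 54 | P0:M(54), P1:I | bus: BusRdX
[5] P0: load  L4 | P0:E(10), P1:I | bus: BusRd
[6] P0: store L3 := 91 | P0:M(91), P1:I | bus: none
[7] P1: store L4 := 98 | P0:I, P1:M(98) | bus: BusRdX
[8] P0: store L1 := 78 | P0:M(78), P1:I | bus: BusRdX
[9] P1: load  L4 | P0:I, P1:M(98) | bus: none
[10] P0: load  L0 | P0:E(0), P1:I | bus: none
[11] P0: store L4 := 42 | P0:M(42), P1:I | bus: BusRdX,Flush
[12] P1: store L2 := 51 | P0:I, P1:M(51) | bus: BusRdX,Flush
[13] P0: store L4 := 90 | P0:M(90), P1:I | bus: none
[14] P0: store L4 := 38 | P0:M(38), P1:I | bus: none
[15] P0: store L4 := 2 | P0:M(2), P1:I | bus: none
[16] P1: store L4 := 11 | P0:I, P1:M(11) | bus: BusRdX,Flush
[17] P0: load  L3 | P0:M(91), P1:I | bus: none
[18] P1: store L4 := 84 | P0:I, P1:M(84) | bus: none
[19] P1: load  L0 | P0:S(0), P1:S(0) | bus: BusRd
[20] P0: store L4 := 94 | P0:M(94), P1:I | bus: BusRdX,Flush
[21] P1: load  L1 | P0:S(78), P1:S(78) | bus: BusRd,Flush
[22] P0: load  L4 | P0:M(94), P1:I | bus: none
[23] P0: store L0 := 50 | P0:M(50), P1:I | bus: BusUpgr
[24] P0: load  L1 | P0:S(78), P1:S(78) | bus: none
[25] P1: store L3 := 19 | P0:I, P1:M(19) | bus: BusRdX,Flush
[26] P1: load  L4 | P0:S(94), P1:S(94) | bus: BusRd,Flush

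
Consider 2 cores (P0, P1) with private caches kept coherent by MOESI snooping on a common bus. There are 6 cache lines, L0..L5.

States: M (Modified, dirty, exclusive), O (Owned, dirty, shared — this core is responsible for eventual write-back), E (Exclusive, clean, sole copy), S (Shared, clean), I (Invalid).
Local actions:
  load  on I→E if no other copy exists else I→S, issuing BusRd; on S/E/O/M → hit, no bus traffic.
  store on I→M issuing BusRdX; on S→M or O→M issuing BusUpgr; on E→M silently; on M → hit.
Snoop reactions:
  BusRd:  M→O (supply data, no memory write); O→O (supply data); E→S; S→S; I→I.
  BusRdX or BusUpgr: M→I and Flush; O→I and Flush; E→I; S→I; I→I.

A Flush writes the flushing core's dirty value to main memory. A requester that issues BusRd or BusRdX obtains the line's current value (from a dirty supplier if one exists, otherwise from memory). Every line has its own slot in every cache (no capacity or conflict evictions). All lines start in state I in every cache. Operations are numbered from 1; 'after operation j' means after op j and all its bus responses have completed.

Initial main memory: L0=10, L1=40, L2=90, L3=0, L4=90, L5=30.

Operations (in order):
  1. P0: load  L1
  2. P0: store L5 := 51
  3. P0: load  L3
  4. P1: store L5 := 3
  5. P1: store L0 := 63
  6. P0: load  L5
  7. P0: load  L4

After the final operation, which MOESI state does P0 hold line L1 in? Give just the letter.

1. P0: load  L1  bus=[BusRd]  L1: P0=E P1=I  mem[L1]=40
2. P0: store L5 := 51  bus=[BusRdX]  L5: P0=M P1=I  mem[L5]=30
3. P0: load  L3  bus=[BusRd]  L3: P0=E P1=I  mem[L3]=0
4. P1: store L5 := 3  bus=[BusRdX,Flush]  L5: P0=I P1=M  mem[L5]=51
5. P1: store L0 := 63  bus=[BusRdX]  L0: P0=I P1=M  mem[L0]=10
6. P0: load  L5  bus=[BusRd]  L5: P0=S P1=O  mem[L5]=51
7. P0: load  L4  bus=[BusRd]  L4: P0=E P1=I  mem[L4]=90

state = E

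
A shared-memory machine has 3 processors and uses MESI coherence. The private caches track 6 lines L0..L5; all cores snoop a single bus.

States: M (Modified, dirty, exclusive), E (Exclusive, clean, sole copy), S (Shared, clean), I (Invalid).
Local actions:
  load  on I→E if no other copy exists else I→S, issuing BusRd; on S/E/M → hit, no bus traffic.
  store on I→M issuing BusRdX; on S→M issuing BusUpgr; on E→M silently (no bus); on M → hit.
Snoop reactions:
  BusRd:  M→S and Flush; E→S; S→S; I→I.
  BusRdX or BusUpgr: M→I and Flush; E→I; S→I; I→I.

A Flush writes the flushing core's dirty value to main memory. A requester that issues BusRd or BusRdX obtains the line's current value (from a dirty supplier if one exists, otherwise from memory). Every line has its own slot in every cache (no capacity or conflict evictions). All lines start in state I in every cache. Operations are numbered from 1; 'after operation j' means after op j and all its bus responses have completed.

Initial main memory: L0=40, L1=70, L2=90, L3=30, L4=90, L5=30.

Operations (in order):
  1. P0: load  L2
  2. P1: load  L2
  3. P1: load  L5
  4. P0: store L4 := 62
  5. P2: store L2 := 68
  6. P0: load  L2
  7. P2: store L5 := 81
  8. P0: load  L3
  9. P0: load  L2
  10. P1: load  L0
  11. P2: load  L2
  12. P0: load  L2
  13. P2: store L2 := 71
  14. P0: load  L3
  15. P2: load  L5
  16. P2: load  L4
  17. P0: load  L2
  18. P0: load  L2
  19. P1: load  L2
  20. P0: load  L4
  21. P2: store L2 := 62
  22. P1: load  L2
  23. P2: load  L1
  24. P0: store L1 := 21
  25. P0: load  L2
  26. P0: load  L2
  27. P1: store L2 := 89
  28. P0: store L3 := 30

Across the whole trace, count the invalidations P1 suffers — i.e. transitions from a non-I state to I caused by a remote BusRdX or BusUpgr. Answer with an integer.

step 1: P0: load  L2  ⟶  EII  (L2)  txn=BusRd  M[L2]=90
step 2: P1: load  L2  ⟶  SSI  (L2)  txn=BusRd  M[L2]=90
step 3: P1: load  L5  ⟶  IEI  (L5)  txn=BusRd  M[L5]=30
step 4: P0: store L4 := 62  ⟶  MII  (L4)  txn=BusRdX  M[L4]=90
step 5: P2: store L2 := 68  ⟶  IIM  (L2)  txn=BusRdX  M[L2]=90
step 6: P0: load  L2  ⟶  SIS  (L2)  txn=BusRd+Flush  M[L2]=68
step 7: P2: store L5 := 81  ⟶  IIM  (L5)  txn=BusRdX  M[L5]=30
step 8: P0: load  L3  ⟶  EII  (L3)  txn=BusRd  M[L3]=30
step 9: P0: load  L2  ⟶  SIS  (L2)  txn=∅  M[L2]=68
step 10: P1: load  L0  ⟶  IEI  (L0)  txn=BusRd  M[L0]=40
step 11: P2: load  L2  ⟶  SIS  (L2)  txn=∅  M[L2]=68
step 12: P0: load  L2  ⟶  SIS  (L2)  txn=∅  M[L2]=68
step 13: P2: store L2 := 71  ⟶  IIM  (L2)  txn=BusUpgr  M[L2]=68
step 14: P0: load  L3  ⟶  EII  (L3)  txn=∅  M[L3]=30
step 15: P2: load  L5  ⟶  IIM  (L5)  txn=∅  M[L5]=30
step 16: P2: load  L4  ⟶  SIS  (L4)  txn=BusRd+Flush  M[L4]=62
step 17: P0: load  L2  ⟶  SIS  (L2)  txn=BusRd+Flush  M[L2]=71
step 18: P0: load  L2  ⟶  SIS  (L2)  txn=∅  M[L2]=71
step 19: P1: load  L2  ⟶  SSS  (L2)  txn=BusRd  M[L2]=71
step 20: P0: load  L4  ⟶  SIS  (L4)  txn=∅  M[L4]=62
step 21: P2: store L2 := 62  ⟶  IIM  (L2)  txn=BusUpgr  M[L2]=71
step 22: P1: load  L2  ⟶  ISS  (L2)  txn=BusRd+Flush  M[L2]=62
step 23: P2: load  L1  ⟶  IIE  (L1)  txn=BusRd  M[L1]=70
step 24: P0: store L1 := 21  ⟶  MII  (L1)  txn=BusRdX  M[L1]=70
step 25: P0: load  L2  ⟶  SSS  (L2)  txn=BusRd  M[L2]=62
step 26: P0: load  L2  ⟶  SSS  (L2)  txn=∅  M[L2]=62
step 27: P1: store L2 := 89  ⟶  IMI  (L2)  txn=BusUpgr  M[L2]=62
step 28: P0: store L3 := 30  ⟶  MII  (L3)  txn=∅  M[L3]=30

invalidations = 3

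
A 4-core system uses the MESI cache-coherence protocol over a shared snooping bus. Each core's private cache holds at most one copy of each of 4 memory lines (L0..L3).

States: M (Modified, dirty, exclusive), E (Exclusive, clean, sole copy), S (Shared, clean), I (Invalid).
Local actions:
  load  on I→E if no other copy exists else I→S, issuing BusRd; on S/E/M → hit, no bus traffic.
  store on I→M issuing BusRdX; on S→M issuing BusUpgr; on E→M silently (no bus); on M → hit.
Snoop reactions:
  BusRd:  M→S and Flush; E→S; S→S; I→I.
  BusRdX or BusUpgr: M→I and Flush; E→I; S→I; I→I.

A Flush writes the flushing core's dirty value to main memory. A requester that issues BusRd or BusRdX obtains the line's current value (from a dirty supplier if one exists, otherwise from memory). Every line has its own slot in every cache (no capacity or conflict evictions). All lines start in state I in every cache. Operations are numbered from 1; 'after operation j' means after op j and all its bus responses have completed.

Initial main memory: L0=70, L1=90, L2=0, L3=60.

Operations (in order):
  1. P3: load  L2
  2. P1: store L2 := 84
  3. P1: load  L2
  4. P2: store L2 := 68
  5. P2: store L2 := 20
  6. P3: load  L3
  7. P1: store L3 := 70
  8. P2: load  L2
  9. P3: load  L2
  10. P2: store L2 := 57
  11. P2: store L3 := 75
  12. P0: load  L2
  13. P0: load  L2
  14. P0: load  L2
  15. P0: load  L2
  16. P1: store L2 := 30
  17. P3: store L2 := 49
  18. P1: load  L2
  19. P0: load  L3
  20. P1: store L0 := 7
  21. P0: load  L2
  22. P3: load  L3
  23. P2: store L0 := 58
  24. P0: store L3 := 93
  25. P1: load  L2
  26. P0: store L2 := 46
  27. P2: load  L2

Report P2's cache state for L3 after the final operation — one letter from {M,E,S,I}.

step 1: P3: load  L2  ⟶  IIIE  (L2)  txn=BusRd  M[L2]=0
step 2: P1: store L2 := 84  ⟶  IMII  (L2)  txn=BusRdX  M[L2]=0
step 3: P1: load  L2  ⟶  IMII  (L2)  txn=∅  M[L2]=0
step 4: P2: store L2 := 68  ⟶  IIMI  (L2)  txn=BusRdX+Flush  M[L2]=84
step 5: P2: store L2 := 20  ⟶  IIMI  (L2)  txn=∅  M[L2]=84
step 6: P3: load  L3  ⟶  IIIE  (L3)  txn=BusRd  M[L3]=60
step 7: P1: store L3 := 70  ⟶  IMII  (L3)  txn=BusRdX  M[L3]=60
step 8: P2: load  L2  ⟶  IIMI  (L2)  txn=∅  M[L2]=84
step 9: P3: load  L2  ⟶  IISS  (L2)  txn=BusRd+Flush  M[L2]=20
step 10: P2: store L2 := 57  ⟶  IIMI  (L2)  txn=BusUpgr  M[L2]=20
step 11: P2: store L3 := 75  ⟶  IIMI  (L3)  txn=BusRdX+Flush  M[L3]=70
step 12: P0: load  L2  ⟶  SISI  (L2)  txn=BusRd+Flush  M[L2]=57
step 13: P0: load  L2  ⟶  SISI  (L2)  txn=∅  M[L2]=57
step 14: P0: load  L2  ⟶  SISI  (L2)  txn=∅  M[L2]=57
step 15: P0: load  L2  ⟶  SISI  (L2)  txn=∅  M[L2]=57
step 16: P1: store L2 := 30  ⟶  IMII  (L2)  txn=BusRdX  M[L2]=57
step 17: P3: store L2 := 49  ⟶  IIIM  (L2)  txn=BusRdX+Flush  M[L2]=30
step 18: P1: load  L2  ⟶  ISIS  (L2)  txn=BusRd+Flush  M[L2]=49
step 19: P0: load  L3  ⟶  SISI  (L3)  txn=BusRd+Flush  M[L3]=75
step 20: P1: store L0 := 7  ⟶  IMII  (L0)  txn=BusRdX  M[L0]=70
step 21: P0: load  L2  ⟶  SSIS  (L2)  txn=BusRd  M[L2]=49
step 22: P3: load  L3  ⟶  SISS  (L3)  txn=BusRd  M[L3]=75
step 23: P2: store L0 := 58  ⟶  IIMI  (L0)  txn=BusRdX+Flush  M[L0]=7
step 24: P0: store L3 := 93  ⟶  MIII  (L3)  txn=BusUpgr  M[L3]=75
step 25: P1: load  L2  ⟶  SSIS  (L2)  txn=∅  M[L2]=49
step 26: P0: store L2 := 46  ⟶  MIII  (L2)  txn=BusUpgr  M[L2]=49
step 27: P2: load  L2  ⟶  SISI  (L2)  txn=BusRd+Flush  M[L2]=46

state = I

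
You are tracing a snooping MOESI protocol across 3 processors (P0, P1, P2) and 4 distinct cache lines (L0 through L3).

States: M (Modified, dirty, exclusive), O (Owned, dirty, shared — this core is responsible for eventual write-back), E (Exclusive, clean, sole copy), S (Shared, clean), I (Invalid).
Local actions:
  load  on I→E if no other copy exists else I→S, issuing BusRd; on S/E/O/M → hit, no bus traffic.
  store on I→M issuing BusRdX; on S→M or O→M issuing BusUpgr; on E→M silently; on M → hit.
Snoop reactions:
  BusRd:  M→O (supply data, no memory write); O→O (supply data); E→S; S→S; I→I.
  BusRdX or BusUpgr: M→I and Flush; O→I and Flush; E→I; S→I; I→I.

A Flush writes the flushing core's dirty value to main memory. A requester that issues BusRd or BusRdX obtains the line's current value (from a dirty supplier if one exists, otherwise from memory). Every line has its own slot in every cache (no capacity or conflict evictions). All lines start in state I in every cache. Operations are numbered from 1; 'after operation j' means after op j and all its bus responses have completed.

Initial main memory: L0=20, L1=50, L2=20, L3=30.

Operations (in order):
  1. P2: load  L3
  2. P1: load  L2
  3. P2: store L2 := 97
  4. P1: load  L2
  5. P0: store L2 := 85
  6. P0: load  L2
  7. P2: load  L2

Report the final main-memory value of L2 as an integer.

1. P2: load  L3  bus=[BusRd]  L3: P0=I P1=I P2=E  mem[L3]=30
2. P1: load  L2  bus=[BusRd]  L2: P0=I P1=E P2=I  mem[L2]=20
3. P2: store L2 := 97  bus=[BusRdX]  L2: P0=I P1=I P2=M  mem[L2]=20
4. P1: load  L2  bus=[BusRd]  L2: P0=I P1=S P2=O  mem[L2]=20
5. P0: store L2 := 85  bus=[BusRdX,Flush]  L2: P0=M P1=I P2=I  mem[L2]=97
6. P0: load  L2  bus=[-]  L2: P0=M P1=I P2=I  mem[L2]=97
7. P2: load  L2  bus=[BusRd]  L2: P0=O P1=I P2=S  mem[L2]=97

memory[L2] = 97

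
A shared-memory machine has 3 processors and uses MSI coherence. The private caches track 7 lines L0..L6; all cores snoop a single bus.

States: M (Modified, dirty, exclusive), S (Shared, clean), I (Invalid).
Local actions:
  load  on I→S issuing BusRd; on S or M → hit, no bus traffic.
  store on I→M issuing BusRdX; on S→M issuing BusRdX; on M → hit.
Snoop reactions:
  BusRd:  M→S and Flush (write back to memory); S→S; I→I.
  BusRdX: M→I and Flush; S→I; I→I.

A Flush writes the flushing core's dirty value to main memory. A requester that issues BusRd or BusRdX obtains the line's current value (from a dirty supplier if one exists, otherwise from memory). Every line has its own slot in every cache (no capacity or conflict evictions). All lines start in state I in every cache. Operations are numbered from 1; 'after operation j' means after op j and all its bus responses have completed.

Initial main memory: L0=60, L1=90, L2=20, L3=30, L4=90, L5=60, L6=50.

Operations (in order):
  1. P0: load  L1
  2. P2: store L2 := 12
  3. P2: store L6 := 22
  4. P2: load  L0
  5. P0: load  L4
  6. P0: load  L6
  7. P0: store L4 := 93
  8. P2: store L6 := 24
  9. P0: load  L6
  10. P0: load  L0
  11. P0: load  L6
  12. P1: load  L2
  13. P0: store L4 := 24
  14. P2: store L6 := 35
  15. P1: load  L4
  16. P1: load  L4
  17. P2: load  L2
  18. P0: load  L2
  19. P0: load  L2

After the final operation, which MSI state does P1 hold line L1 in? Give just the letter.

state = I

[1] P0: load  L1 | P0:S(90), P1:I, P2:I | bus: BusRd
[2] P2: store L2 := 12 | P0:I, P1:I, P2:M(12) | bus: BusRdX
[3] P2: store L6 := 22 | P0:I, P1:I, P2:M(22) | bus: BusRdX
[4] P2: load  L0 | P0:I, P1:I, P2:S(60) | bus: BusRd
[5] P0: load  L4 | P0:S(90), P1:I, P2:I | bus: BusRd
[6] P0: load  L6 | P0:S(22), P1:I, P2:S(22) | bus: BusRd,Flush
[7] P0: store L4 := 93 | P0:M(93), P1:I, P2:I | bus: BusRdX
[8] P2: store L6 := 24 | P0:I, P1:I, P2:M(24) | bus: BusRdX
[9] P0: load  L6 | P0:S(24), P1:I, P2:S(24) | bus: BusRd,Flush
[10] P0: load  L0 | P0:S(60), P1:I, P2:S(60) | bus: BusRd
[11] P0: load  L6 | P0:S(24), P1:I, P2:S(24) | bus: none
[12] P1: load  L2 | P0:I, P1:S(12), P2:S(12) | bus: BusRd,Flush
[13] P0: store L4 := 24 | P0:M(24), P1:I, P2:I | bus: none
[14] P2: store L6 := 35 | P0:I, P1:I, P2:M(35) | bus: BusRdX
[15] P1: load  L4 | P0:S(24), P1:S(24), P2:I | bus: BusRd,Flush
[16] P1: load  L4 | P0:S(24), P1:S(24), P2:I | bus: none
[17] P2: load  L2 | P0:I, P1:S(12), P2:S(12) | bus: none
[18] P0: load  L2 | P0:S(12), P1:S(12), P2:S(12) | bus: BusRd
[19] P0: load  L2 | P0:S(12), P1:S(12), P2:S(12) | bus: none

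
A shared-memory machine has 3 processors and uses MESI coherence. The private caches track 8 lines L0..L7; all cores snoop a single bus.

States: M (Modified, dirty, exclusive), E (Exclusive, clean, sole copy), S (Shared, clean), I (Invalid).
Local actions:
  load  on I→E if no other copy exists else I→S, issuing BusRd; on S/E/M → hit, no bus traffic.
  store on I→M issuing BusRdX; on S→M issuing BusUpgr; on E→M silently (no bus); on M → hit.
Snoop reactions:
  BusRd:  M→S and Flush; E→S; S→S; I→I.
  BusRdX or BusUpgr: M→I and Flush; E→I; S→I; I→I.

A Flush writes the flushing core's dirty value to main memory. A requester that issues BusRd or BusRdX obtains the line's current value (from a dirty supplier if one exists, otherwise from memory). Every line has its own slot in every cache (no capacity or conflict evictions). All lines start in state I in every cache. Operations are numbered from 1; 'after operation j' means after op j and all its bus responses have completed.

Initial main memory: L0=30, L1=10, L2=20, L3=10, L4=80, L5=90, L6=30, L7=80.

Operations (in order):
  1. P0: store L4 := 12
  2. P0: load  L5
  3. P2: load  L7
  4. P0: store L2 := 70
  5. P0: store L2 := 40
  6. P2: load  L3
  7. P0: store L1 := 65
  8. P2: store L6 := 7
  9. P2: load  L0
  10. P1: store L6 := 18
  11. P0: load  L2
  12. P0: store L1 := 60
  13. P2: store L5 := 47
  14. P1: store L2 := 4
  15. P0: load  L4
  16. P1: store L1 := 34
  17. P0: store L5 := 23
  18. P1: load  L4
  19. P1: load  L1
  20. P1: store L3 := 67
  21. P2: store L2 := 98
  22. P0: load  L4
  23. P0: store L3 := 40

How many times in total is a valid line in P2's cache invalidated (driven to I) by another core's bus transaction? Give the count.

1. P0: store L4 := 12  bus=[BusRdX]  L4: P0=M P1=I P2=I  mem[L4]=80
2. P0: load  L5  bus=[BusRd]  L5: P0=E P1=I P2=I  mem[L5]=90
3. P2: load  L7  bus=[BusRd]  L7: P0=I P1=I P2=E  mem[L7]=80
4. P0: store L2 := 70  bus=[BusRdX]  L2: P0=M P1=I P2=I  mem[L2]=20
5. P0: store L2 := 40  bus=[-]  L2: P0=M P1=I P2=I  mem[L2]=20
6. P2: load  L3  bus=[BusRd]  L3: P0=I P1=I P2=E  mem[L3]=10
7. P0: store L1 := 65  bus=[BusRdX]  L1: P0=M P1=I P2=I  mem[L1]=10
8. P2: store L6 := 7  bus=[BusRdX]  L6: P0=I P1=I P2=M  mem[L6]=30
9. P2: load  L0  bus=[BusRd]  L0: P0=I P1=I P2=E  mem[L0]=30
10. P1: store L6 := 18  bus=[BusRdX,Flush]  L6: P0=I P1=M P2=I  mem[L6]=7
11. P0: load  L2  bus=[-]  L2: P0=M P1=I P2=I  mem[L2]=20
12. P0: store L1 := 60  bus=[-]  L1: P0=M P1=I P2=I  mem[L1]=10
13. P2: store L5 := 47  bus=[BusRdX]  L5: P0=I P1=I P2=M  mem[L5]=90
14. P1: store L2 := 4  bus=[BusRdX,Flush]  L2: P0=I P1=M P2=I  mem[L2]=40
15. P0: load  L4  bus=[-]  L4: P0=M P1=I P2=I  mem[L4]=80
16. P1: store L1 := 34  bus=[BusRdX,Flush]  L1: P0=I P1=M P2=I  mem[L1]=60
17. P0: store L5 := 23  bus=[BusRdX,Flush]  L5: P0=M P1=I P2=I  mem[L5]=47
18. P1: load  L4  bus=[BusRd,Flush]  L4: P0=S P1=S P2=I  mem[L4]=12
19. P1: load  L1  bus=[-]  L1: P0=I P1=M P2=I  mem[L1]=60
20. P1: store L3 := 67  bus=[BusRdX]  L3: P0=I P1=M P2=I  mem[L3]=10
21. P2: store L2 := 98  bus=[BusRdX,Flush]  L2: P0=I P1=I P2=M  mem[L2]=4
22. P0: load  L4  bus=[-]  L4: P0=S P1=S P2=I  mem[L4]=12
23. P0: store L3 := 40  bus=[BusRdX,Flush]  L3: P0=M P1=I P2=I  mem[L3]=67

invalidations = 3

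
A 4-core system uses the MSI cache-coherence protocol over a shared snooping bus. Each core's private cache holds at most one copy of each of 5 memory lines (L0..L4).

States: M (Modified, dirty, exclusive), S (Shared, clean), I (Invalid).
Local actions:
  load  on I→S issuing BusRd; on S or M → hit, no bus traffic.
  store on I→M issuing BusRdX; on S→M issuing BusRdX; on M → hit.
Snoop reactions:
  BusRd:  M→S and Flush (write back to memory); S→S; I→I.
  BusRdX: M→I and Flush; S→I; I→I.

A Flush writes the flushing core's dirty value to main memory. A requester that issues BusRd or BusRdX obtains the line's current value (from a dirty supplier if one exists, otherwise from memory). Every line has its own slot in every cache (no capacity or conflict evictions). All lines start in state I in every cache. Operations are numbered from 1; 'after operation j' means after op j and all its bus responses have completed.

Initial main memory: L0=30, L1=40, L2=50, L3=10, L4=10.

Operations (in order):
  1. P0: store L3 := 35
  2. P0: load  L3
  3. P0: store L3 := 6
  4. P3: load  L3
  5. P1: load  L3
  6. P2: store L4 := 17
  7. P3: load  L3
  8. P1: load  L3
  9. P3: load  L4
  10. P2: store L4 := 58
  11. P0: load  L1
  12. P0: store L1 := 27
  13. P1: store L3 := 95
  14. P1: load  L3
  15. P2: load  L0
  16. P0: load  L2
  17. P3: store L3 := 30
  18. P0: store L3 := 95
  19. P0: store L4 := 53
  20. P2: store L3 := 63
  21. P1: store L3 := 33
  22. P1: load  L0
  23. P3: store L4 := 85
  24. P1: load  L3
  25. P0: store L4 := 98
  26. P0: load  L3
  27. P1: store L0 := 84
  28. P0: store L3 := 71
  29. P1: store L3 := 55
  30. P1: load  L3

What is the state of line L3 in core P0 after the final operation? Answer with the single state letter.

state = I

1. P0: store L3 := 35  bus=[BusRdX]  L3: P0=M P1=I P2=I P3=I  mem[L3]=10
2. P0: load  L3  bus=[-]  L3: P0=M P1=I P2=I P3=I  mem[L3]=10
3. P0: store L3 := 6  bus=[-]  L3: P0=M P1=I P2=I P3=I  mem[L3]=10
4. P3: load  L3  bus=[BusRd,Flush]  L3: P0=S P1=I P2=I P3=S  mem[L3]=6
5. P1: load  L3  bus=[BusRd]  L3: P0=S P1=S P2=I P3=S  mem[L3]=6
6. P2: store L4 := 17  bus=[BusRdX]  L4: P0=I P1=I P2=M P3=I  mem[L4]=10
7. P3: load  L3  bus=[-]  L3: P0=S P1=S P2=I P3=S  mem[L3]=6
8. P1: load  L3  bus=[-]  L3: P0=S P1=S P2=I P3=S  mem[L3]=6
9. P3: load  L4  bus=[BusRd,Flush]  L4: P0=I P1=I P2=S P3=S  mem[L4]=17
10. P2: store L4 := 58  bus=[BusRdX]  L4: P0=I P1=I P2=M P3=I  mem[L4]=17
11. P0: load  L1  bus=[BusRd]  L1: P0=S P1=I P2=I P3=I  mem[L1]=40
12. P0: store L1 := 27  bus=[BusRdX]  L1: P0=M P1=I P2=I P3=I  mem[L1]=40
13. P1: store L3 := 95  bus=[BusRdX]  L3: P0=I P1=M P2=I P3=I  mem[L3]=6
14. P1: load  L3  bus=[-]  L3: P0=I P1=M P2=I P3=I  mem[L3]=6
15. P2: load  L0  bus=[BusRd]  L0: P0=I P1=I P2=S P3=I  mem[L0]=30
16. P0: load  L2  bus=[BusRd]  L2: P0=S P1=I P2=I P3=I  mem[L2]=50
17. P3: store L3 := 30  bus=[BusRdX,Flush]  L3: P0=I P1=I P2=I P3=M  mem[L3]=95
18. P0: store L3 := 95  bus=[BusRdX,Flush]  L3: P0=M P1=I P2=I P3=I  mem[L3]=30
19. P0: store L4 := 53  bus=[BusRdX,Flush]  L4: P0=M P1=I P2=I P3=I  mem[L4]=58
20. P2: store L3 := 63  bus=[BusRdX,Flush]  L3: P0=I P1=I P2=M P3=I  mem[L3]=95
21. P1: store L3 := 33  bus=[BusRdX,Flush]  L3: P0=I P1=M P2=I P3=I  mem[L3]=63
22. P1: load  L0  bus=[BusRd]  L0: P0=I P1=S P2=S P3=I  mem[L0]=30
23. P3: store L4 := 85  bus=[BusRdX,Flush]  L4: P0=I P1=I P2=I P3=M  mem[L4]=53
24. P1: load  L3  bus=[-]  L3: P0=I P1=M P2=I P3=I  mem[L3]=63
25. P0: store L4 := 98  bus=[BusRdX,Flush]  L4: P0=M P1=I P2=I P3=I  mem[L4]=85
26. P0: load  L3  bus=[BusRd,Flush]  L3: P0=S P1=S P2=I P3=I  mem[L3]=33
27. P1: store L0 := 84  bus=[BusRdX]  L0: P0=I P1=M P2=I P3=I  mem[L0]=30
28. P0: store L3 := 71  bus=[BusRdX]  L3: P0=M P1=I P2=I P3=I  mem[L3]=33
29. P1: store L3 := 55  bus=[BusRdX,Flush]  L3: P0=I P1=M P2=I P3=I  mem[L3]=71
30. P1: load  L3  bus=[-]  L3: P0=I P1=M P2=I P3=I  mem[L3]=71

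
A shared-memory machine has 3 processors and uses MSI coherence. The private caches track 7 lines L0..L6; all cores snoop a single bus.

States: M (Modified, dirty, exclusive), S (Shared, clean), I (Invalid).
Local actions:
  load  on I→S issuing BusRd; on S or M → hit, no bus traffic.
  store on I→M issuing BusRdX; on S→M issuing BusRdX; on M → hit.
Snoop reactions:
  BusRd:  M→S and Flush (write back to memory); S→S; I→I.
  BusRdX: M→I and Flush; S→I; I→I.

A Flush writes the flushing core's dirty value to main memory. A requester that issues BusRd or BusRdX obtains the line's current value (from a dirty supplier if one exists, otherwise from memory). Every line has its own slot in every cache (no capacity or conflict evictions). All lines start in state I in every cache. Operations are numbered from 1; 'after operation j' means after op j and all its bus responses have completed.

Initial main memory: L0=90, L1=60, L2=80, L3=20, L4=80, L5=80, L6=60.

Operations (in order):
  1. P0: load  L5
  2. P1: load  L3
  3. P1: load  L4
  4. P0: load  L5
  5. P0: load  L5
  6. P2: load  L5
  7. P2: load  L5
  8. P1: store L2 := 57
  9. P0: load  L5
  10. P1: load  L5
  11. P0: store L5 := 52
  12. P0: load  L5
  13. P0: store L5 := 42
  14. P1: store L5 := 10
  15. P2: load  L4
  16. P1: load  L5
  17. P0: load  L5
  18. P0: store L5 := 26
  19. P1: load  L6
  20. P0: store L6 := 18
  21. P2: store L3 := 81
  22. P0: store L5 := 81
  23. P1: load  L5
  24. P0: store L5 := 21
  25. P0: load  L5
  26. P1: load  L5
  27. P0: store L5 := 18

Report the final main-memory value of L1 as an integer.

memory[L1] = 60

  op1 P0: load  L5 → S/I/I on L5; bus BusRd; mem=80
  op2 P1: load  L3 → I/S/I on L3; bus BusRd; mem=20
  op3 P1: load  L4 → I/S/I on L4; bus BusRd; mem=80
  op4 P0: load  L5 → S/I/I on L5; bus (none); mem=80
  op5 P0: load  L5 → S/I/I on L5; bus (none); mem=80
  op6 P2: load  L5 → S/I/S on L5; bus BusRd; mem=80
  op7 P2: load  L5 → S/I/S on L5; bus (none); mem=80
  op8 P1: store L2 := 57 → I/M/I on L2; bus BusRdX; mem=80
  op9 P0: load  L5 → S/I/S on L5; bus (none); mem=80
  op10 P1: load  L5 → S/S/S on L5; bus BusRd; mem=80
  op11 P0: store L5 := 52 → M/I/I on L5; bus BusRdX; mem=80
  op12 P0: load  L5 → M/I/I on L5; bus (none); mem=80
  op13 P0: store L5 := 42 → M/I/I on L5; bus (none); mem=80
  op14 P1: store L5 := 10 → I/M/I on L5; bus BusRdX Flush; mem=42
  op15 P2: load  L4 → I/S/S on L4; bus BusRd; mem=80
  op16 P1: load  L5 → I/M/I on L5; bus (none); mem=42
  op17 P0: load  L5 → S/S/I on L5; bus BusRd Flush; mem=10
  op18 P0: store L5 := 26 → M/I/I on L5; bus BusRdX; mem=10
  op19 P1: load  L6 → I/S/I on L6; bus BusRd; mem=60
  op20 P0: store L6 := 18 → M/I/I on L6; bus BusRdX; mem=60
  op21 P2: store L3 := 81 → I/I/M on L3; bus BusRdX; mem=20
  op22 P0: store L5 := 81 → M/I/I on L5; bus (none); mem=10
  op23 P1: load  L5 → S/S/I on L5; bus BusRd Flush; mem=81
  op24 P0: store L5 := 21 → M/I/I on L5; bus BusRdX; mem=81
  op25 P0: load  L5 → M/I/I on L5; bus (none); mem=81
  op26 P1: load  L5 → S/S/I on L5; bus BusRd Flush; mem=21
  op27 P0: store L5 := 18 → M/I/I on L5; bus BusRdX; mem=21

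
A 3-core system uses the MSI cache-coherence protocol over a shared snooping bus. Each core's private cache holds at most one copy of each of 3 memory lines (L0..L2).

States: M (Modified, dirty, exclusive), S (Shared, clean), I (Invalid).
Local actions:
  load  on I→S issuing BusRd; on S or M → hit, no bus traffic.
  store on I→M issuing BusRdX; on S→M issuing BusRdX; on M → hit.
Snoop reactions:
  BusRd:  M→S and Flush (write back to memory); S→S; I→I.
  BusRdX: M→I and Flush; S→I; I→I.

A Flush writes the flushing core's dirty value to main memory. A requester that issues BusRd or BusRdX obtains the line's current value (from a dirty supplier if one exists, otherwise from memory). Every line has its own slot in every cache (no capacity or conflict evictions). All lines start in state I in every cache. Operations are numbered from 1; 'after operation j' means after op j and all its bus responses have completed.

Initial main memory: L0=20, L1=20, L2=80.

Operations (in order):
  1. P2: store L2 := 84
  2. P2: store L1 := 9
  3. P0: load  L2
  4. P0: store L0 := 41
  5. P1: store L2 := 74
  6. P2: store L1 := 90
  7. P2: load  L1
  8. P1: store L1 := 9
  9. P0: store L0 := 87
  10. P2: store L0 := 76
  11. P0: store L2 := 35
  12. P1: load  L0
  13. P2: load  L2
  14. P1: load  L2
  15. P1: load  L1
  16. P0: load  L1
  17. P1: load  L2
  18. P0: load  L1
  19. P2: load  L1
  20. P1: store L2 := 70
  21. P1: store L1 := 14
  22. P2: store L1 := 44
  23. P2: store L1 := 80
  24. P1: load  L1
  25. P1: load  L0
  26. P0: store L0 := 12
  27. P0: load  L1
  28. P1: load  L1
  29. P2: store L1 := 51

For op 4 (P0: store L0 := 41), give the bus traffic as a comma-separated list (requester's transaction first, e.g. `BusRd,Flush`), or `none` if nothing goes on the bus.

  op1 P2: store L2 := 84 → I/I/M on L2; bus BusRdX; mem=80
  op2 P2: store L1 := 9 → I/I/M on L1; bus BusRdX; mem=20
  op3 P0: load  L2 → S/I/S on L2; bus BusRd Flush; mem=84
  op4 P0: store L0 := 41 → M/I/I on L0; bus BusRdX; mem=20
  op5 P1: store L2 := 74 → I/M/I on L2; bus BusRdX; mem=84
  op6 P2: store L1 := 90 → I/I/M on L1; bus (none); mem=20
  op7 P2: load  L1 → I/I/M on L1; bus (none); mem=20
  op8 P1: store L1 := 9 → I/M/I on L1; bus BusRdX Flush; mem=90
  op9 P0: store L0 := 87 → M/I/I on L0; bus (none); mem=20
  op10 P2: store L0 := 76 → I/I/M on L0; bus BusRdX Flush; mem=87
  op11 P0: store L2 := 35 → M/I/I on L2; bus BusRdX Flush; mem=74
  op12 P1: load  L0 → I/S/S on L0; bus BusRd Flush; mem=76
  op13 P2: load  L2 → S/I/S on L2; bus BusRd Flush; mem=35
  op14 P1: load  L2 → S/S/S on L2; bus BusRd; mem=35
  op15 P1: load  L1 → I/M/I on L1; bus (none); mem=90
  op16 P0: load  L1 → S/S/I on L1; bus BusRd Flush; mem=9
  op17 P1: load  L2 → S/S/S on L2; bus (none); mem=35
  op18 P0: load  L1 → S/S/I on L1; bus (none); mem=9
  op19 P2: load  L1 → S/S/S on L1; bus BusRd; mem=9
  op20 P1: store L2 := 70 → I/M/I on L2; bus BusRdX; mem=35
  op21 P1: store L1 := 14 → I/M/I on L1; bus BusRdX; mem=9
  op22 P2: store L1 := 44 → I/I/M on L1; bus BusRdX Flush; mem=14
  op23 P2: store L1 := 80 → I/I/M on L1; bus (none); mem=14
  op24 P1: load  L1 → I/S/S on L1; bus BusRd Flush; mem=80
  op25 P1: load  L0 → I/S/S on L0; bus (none); mem=76
  op26 P0: store L0 := 12 → M/I/I on L0; bus BusRdX; mem=76
  op27 P0: load  L1 → S/S/S on L1; bus BusRd; mem=80
  op28 P1: load  L1 → S/S/S on L1; bus (none); mem=80
  op29 P2: store L1 := 51 → I/I/M on L1; bus BusRdX; mem=80

bus = BusRdX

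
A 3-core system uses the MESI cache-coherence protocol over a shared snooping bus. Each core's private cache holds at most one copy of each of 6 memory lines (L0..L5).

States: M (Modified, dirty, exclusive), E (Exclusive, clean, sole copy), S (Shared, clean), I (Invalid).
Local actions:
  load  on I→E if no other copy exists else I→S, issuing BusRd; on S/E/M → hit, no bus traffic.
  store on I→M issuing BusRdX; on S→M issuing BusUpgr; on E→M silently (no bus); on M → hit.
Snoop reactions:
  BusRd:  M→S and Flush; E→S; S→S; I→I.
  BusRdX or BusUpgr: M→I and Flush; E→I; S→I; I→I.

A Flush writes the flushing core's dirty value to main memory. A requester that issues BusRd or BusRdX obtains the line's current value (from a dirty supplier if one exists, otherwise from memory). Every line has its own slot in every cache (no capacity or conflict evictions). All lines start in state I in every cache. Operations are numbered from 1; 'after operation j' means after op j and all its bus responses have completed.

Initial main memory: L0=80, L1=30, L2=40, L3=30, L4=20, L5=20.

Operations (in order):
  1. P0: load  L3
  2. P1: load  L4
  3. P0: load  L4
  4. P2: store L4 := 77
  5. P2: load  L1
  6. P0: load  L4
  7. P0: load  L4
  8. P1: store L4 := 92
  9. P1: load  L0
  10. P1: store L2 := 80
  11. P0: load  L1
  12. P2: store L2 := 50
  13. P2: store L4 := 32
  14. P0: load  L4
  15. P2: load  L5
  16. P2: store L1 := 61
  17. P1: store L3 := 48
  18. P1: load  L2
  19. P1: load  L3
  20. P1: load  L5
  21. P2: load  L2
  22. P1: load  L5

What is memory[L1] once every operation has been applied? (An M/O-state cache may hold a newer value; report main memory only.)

memory[L1] = 30

[1] P0: load  L3 | P0:E(30), P1:I, P2:I | bus: BusRd
[2] P1: load  L4 | P0:I, P1:E(20), P2:I | bus: BusRd
[3] P0: load  L4 | P0:S(20), P1:S(20), P2:I | bus: BusRd
[4] P2: store L4 := 77 | P0:I, P1:I, P2:M(77) | bus: BusRdX
[5] P2: load  L1 | P0:I, P1:I, P2:E(30) | bus: BusRd
[6] P0: load  L4 | P0:S(77), P1:I, P2:S(77) | bus: BusRd,Flush
[7] P0: load  L4 | P0:S(77), P1:I, P2:S(77) | bus: none
[8] P1: store L4 := 92 | P0:I, P1:M(92), P2:I | bus: BusRdX
[9] P1: load  L0 | P0:I, P1:E(80), P2:I | bus: BusRd
[10] P1: store L2 := 80 | P0:I, P1:M(80), P2:I | bus: BusRdX
[11] P0: load  L1 | P0:S(30), P1:I, P2:S(30) | bus: BusRd
[12] P2: store L2 := 50 | P0:I, P1:I, P2:M(50) | bus: BusRdX,Flush
[13] P2: store L4 := 32 | P0:I, P1:I, P2:M(32) | bus: BusRdX,Flush
[14] P0: load  L4 | P0:S(32), P1:I, P2:S(32) | bus: BusRd,Flush
[15] P2: load  L5 | P0:I, P1:I, P2:E(20) | bus: BusRd
[16] P2: store L1 := 61 | P0:I, P1:I, P2:M(61) | bus: BusUpgr
[17] P1: store L3 := 48 | P0:I, P1:M(48), P2:I | bus: BusRdX
[18] P1: load  L2 | P0:I, P1:S(50), P2:S(50) | bus: BusRd,Flush
[19] P1: load  L3 | P0:I, P1:M(48), P2:I | bus: none
[20] P1: load  L5 | P0:I, P1:S(20), P2:S(20) | bus: BusRd
[21] P2: load  L2 | P0:I, P1:S(50), P2:S(50) | bus: none
[22] P1: load  L5 | P0:I, P1:S(20), P2:S(20) | bus: none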